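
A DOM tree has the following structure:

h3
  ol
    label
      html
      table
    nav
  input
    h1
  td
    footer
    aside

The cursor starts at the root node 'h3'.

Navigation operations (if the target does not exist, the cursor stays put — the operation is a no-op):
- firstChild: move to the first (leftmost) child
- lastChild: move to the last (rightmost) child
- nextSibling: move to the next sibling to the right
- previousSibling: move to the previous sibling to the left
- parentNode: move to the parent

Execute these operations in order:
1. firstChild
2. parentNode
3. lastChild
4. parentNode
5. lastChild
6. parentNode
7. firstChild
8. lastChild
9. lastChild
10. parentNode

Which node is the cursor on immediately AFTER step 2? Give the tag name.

After 1 (firstChild): ol
After 2 (parentNode): h3

Answer: h3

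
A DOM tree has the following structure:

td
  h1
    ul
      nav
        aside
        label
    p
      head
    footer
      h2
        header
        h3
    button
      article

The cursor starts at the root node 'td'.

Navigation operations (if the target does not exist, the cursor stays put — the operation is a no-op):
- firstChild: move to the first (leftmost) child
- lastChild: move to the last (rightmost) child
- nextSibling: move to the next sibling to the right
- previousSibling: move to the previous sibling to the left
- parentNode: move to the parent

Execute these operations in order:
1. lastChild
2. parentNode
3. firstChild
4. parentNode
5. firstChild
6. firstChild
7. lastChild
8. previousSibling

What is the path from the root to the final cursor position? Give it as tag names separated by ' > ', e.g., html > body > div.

Answer: td > h1 > ul > nav

Derivation:
After 1 (lastChild): h1
After 2 (parentNode): td
After 3 (firstChild): h1
After 4 (parentNode): td
After 5 (firstChild): h1
After 6 (firstChild): ul
After 7 (lastChild): nav
After 8 (previousSibling): nav (no-op, stayed)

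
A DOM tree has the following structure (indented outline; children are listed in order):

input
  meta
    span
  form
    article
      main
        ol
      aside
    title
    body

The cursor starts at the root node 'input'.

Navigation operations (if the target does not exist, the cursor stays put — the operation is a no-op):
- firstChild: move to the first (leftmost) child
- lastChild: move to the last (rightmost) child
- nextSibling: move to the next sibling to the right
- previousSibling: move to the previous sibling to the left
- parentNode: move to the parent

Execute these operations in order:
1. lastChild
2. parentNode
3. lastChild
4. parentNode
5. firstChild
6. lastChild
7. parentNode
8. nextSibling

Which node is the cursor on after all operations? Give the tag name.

Answer: form

Derivation:
After 1 (lastChild): form
After 2 (parentNode): input
After 3 (lastChild): form
After 4 (parentNode): input
After 5 (firstChild): meta
After 6 (lastChild): span
After 7 (parentNode): meta
After 8 (nextSibling): form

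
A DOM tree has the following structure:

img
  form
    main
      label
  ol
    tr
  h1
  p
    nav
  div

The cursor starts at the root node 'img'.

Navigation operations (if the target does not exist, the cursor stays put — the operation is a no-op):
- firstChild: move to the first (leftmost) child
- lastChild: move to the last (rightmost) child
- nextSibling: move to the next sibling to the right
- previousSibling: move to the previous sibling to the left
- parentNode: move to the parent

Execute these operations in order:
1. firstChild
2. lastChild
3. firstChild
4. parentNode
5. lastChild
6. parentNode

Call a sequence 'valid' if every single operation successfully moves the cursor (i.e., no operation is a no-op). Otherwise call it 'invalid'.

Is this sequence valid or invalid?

Answer: valid

Derivation:
After 1 (firstChild): form
After 2 (lastChild): main
After 3 (firstChild): label
After 4 (parentNode): main
After 5 (lastChild): label
After 6 (parentNode): main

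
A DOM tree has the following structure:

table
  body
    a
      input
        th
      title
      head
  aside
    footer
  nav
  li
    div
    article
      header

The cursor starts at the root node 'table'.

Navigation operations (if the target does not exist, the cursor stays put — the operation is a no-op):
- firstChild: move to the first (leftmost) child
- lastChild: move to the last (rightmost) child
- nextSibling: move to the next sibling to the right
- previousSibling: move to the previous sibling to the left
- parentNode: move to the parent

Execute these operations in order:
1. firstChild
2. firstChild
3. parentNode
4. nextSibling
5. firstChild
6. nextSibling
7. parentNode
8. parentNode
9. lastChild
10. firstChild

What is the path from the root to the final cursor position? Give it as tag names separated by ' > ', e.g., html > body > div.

Answer: table > li > div

Derivation:
After 1 (firstChild): body
After 2 (firstChild): a
After 3 (parentNode): body
After 4 (nextSibling): aside
After 5 (firstChild): footer
After 6 (nextSibling): footer (no-op, stayed)
After 7 (parentNode): aside
After 8 (parentNode): table
After 9 (lastChild): li
After 10 (firstChild): div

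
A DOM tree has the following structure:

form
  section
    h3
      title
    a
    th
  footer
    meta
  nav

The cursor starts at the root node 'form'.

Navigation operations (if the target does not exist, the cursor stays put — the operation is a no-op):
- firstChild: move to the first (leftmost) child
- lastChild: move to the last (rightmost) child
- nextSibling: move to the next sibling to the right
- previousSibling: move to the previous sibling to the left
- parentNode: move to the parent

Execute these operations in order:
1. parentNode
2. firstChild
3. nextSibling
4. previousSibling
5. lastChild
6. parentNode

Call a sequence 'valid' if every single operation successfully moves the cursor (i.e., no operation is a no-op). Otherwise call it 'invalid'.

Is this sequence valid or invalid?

After 1 (parentNode): form (no-op, stayed)
After 2 (firstChild): section
After 3 (nextSibling): footer
After 4 (previousSibling): section
After 5 (lastChild): th
After 6 (parentNode): section

Answer: invalid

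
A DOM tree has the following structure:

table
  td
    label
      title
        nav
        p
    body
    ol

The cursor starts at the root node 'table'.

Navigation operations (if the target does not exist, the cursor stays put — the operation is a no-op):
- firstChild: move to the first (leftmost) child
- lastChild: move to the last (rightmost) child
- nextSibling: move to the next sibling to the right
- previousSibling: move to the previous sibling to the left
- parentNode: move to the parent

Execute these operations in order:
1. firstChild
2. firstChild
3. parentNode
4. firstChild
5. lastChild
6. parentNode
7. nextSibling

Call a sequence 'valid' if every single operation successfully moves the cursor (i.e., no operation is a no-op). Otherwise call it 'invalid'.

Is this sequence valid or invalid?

After 1 (firstChild): td
After 2 (firstChild): label
After 3 (parentNode): td
After 4 (firstChild): label
After 5 (lastChild): title
After 6 (parentNode): label
After 7 (nextSibling): body

Answer: valid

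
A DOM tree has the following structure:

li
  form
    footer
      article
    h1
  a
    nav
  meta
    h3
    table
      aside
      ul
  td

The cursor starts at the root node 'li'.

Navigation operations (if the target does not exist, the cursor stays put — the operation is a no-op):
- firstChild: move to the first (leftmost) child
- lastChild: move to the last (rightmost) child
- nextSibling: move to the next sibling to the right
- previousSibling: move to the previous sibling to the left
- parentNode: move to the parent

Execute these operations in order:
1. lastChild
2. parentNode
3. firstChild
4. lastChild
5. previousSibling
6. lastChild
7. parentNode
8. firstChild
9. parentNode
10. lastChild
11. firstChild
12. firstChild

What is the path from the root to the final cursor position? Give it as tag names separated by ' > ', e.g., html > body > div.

After 1 (lastChild): td
After 2 (parentNode): li
After 3 (firstChild): form
After 4 (lastChild): h1
After 5 (previousSibling): footer
After 6 (lastChild): article
After 7 (parentNode): footer
After 8 (firstChild): article
After 9 (parentNode): footer
After 10 (lastChild): article
After 11 (firstChild): article (no-op, stayed)
After 12 (firstChild): article (no-op, stayed)

Answer: li > form > footer > article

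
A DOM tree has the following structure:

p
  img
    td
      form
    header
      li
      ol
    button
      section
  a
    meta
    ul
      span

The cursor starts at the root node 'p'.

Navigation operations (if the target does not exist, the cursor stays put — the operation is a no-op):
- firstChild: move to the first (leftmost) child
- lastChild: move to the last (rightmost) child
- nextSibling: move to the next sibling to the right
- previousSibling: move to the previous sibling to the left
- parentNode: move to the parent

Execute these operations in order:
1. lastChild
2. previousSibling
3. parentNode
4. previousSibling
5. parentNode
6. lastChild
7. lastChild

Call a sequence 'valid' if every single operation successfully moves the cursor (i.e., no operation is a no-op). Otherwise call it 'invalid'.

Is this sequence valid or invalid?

Answer: invalid

Derivation:
After 1 (lastChild): a
After 2 (previousSibling): img
After 3 (parentNode): p
After 4 (previousSibling): p (no-op, stayed)
After 5 (parentNode): p (no-op, stayed)
After 6 (lastChild): a
After 7 (lastChild): ul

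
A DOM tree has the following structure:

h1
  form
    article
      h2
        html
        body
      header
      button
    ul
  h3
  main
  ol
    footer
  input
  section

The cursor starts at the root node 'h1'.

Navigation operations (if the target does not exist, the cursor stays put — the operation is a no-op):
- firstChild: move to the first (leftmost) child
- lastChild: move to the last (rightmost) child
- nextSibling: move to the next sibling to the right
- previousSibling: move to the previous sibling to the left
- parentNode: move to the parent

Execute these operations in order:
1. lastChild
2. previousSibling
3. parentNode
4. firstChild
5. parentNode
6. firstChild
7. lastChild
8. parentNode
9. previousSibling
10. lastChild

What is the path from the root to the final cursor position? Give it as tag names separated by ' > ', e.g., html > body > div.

Answer: h1 > form > ul

Derivation:
After 1 (lastChild): section
After 2 (previousSibling): input
After 3 (parentNode): h1
After 4 (firstChild): form
After 5 (parentNode): h1
After 6 (firstChild): form
After 7 (lastChild): ul
After 8 (parentNode): form
After 9 (previousSibling): form (no-op, stayed)
After 10 (lastChild): ul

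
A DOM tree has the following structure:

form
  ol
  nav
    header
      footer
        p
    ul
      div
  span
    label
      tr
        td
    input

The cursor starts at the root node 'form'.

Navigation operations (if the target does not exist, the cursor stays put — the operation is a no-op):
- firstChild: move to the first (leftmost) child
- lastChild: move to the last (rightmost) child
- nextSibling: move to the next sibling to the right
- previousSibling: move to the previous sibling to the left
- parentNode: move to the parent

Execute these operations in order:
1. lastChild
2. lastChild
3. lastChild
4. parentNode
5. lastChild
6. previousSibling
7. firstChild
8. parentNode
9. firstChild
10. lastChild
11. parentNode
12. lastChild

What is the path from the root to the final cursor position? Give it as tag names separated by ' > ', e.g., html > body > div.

After 1 (lastChild): span
After 2 (lastChild): input
After 3 (lastChild): input (no-op, stayed)
After 4 (parentNode): span
After 5 (lastChild): input
After 6 (previousSibling): label
After 7 (firstChild): tr
After 8 (parentNode): label
After 9 (firstChild): tr
After 10 (lastChild): td
After 11 (parentNode): tr
After 12 (lastChild): td

Answer: form > span > label > tr > td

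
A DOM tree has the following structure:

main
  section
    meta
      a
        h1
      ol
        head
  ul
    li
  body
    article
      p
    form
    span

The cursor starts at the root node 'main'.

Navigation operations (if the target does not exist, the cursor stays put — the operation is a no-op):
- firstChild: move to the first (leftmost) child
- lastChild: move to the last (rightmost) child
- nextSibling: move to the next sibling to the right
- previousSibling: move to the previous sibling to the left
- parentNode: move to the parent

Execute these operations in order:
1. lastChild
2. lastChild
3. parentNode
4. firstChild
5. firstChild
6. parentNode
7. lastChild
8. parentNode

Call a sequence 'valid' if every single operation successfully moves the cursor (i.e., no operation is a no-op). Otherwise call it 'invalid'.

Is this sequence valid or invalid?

Answer: valid

Derivation:
After 1 (lastChild): body
After 2 (lastChild): span
After 3 (parentNode): body
After 4 (firstChild): article
After 5 (firstChild): p
After 6 (parentNode): article
After 7 (lastChild): p
After 8 (parentNode): article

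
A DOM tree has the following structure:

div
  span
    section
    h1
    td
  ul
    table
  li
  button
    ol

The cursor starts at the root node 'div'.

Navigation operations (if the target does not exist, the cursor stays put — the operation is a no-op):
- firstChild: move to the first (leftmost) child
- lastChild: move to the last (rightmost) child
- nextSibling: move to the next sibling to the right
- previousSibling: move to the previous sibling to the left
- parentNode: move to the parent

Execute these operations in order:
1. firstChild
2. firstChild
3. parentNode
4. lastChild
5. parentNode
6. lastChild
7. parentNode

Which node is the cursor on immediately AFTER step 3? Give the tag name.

After 1 (firstChild): span
After 2 (firstChild): section
After 3 (parentNode): span

Answer: span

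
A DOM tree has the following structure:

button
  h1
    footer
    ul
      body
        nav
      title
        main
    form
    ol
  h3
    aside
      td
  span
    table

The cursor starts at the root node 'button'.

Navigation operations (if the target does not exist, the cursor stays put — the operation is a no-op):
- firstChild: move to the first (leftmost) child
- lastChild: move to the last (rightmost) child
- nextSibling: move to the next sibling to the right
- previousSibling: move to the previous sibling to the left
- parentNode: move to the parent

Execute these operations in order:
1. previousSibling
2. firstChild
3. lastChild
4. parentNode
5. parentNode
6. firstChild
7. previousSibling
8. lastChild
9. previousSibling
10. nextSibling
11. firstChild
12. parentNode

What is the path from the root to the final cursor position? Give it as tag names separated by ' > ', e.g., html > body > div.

After 1 (previousSibling): button (no-op, stayed)
After 2 (firstChild): h1
After 3 (lastChild): ol
After 4 (parentNode): h1
After 5 (parentNode): button
After 6 (firstChild): h1
After 7 (previousSibling): h1 (no-op, stayed)
After 8 (lastChild): ol
After 9 (previousSibling): form
After 10 (nextSibling): ol
After 11 (firstChild): ol (no-op, stayed)
After 12 (parentNode): h1

Answer: button > h1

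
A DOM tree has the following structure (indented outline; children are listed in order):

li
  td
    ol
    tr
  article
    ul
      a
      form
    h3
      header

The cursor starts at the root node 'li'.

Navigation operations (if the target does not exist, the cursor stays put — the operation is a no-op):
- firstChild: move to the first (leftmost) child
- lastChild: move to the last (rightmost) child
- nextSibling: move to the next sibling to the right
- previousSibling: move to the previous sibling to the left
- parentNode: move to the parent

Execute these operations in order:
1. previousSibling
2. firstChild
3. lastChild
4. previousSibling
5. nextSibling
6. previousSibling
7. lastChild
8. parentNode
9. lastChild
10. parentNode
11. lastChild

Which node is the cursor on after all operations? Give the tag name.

Answer: tr

Derivation:
After 1 (previousSibling): li (no-op, stayed)
After 2 (firstChild): td
After 3 (lastChild): tr
After 4 (previousSibling): ol
After 5 (nextSibling): tr
After 6 (previousSibling): ol
After 7 (lastChild): ol (no-op, stayed)
After 8 (parentNode): td
After 9 (lastChild): tr
After 10 (parentNode): td
After 11 (lastChild): tr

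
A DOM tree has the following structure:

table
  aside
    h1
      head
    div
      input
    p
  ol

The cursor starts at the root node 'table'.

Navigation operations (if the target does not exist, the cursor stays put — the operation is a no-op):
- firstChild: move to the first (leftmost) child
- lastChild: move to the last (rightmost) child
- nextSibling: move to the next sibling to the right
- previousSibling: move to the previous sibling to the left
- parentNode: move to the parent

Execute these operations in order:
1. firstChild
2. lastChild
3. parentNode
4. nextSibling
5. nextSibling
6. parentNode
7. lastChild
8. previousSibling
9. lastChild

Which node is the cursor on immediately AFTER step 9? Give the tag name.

Answer: p

Derivation:
After 1 (firstChild): aside
After 2 (lastChild): p
After 3 (parentNode): aside
After 4 (nextSibling): ol
After 5 (nextSibling): ol (no-op, stayed)
After 6 (parentNode): table
After 7 (lastChild): ol
After 8 (previousSibling): aside
After 9 (lastChild): p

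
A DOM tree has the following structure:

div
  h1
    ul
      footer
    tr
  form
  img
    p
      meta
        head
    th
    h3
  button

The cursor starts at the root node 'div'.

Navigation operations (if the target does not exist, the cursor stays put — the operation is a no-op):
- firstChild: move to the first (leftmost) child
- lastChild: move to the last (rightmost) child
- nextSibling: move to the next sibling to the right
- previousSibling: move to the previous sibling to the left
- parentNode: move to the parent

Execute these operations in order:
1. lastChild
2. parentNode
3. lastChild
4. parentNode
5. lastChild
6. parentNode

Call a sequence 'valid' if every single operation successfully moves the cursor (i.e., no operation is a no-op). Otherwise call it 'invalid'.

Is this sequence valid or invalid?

Answer: valid

Derivation:
After 1 (lastChild): button
After 2 (parentNode): div
After 3 (lastChild): button
After 4 (parentNode): div
After 5 (lastChild): button
After 6 (parentNode): div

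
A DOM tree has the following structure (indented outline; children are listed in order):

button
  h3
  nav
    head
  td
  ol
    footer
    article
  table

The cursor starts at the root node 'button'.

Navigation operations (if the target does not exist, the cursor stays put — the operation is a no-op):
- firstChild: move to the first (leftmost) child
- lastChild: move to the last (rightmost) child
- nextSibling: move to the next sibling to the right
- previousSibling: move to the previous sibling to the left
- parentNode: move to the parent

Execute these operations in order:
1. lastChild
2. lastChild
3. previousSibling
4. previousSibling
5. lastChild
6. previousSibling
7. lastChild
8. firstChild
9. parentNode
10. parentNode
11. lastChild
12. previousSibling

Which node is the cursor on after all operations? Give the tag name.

After 1 (lastChild): table
After 2 (lastChild): table (no-op, stayed)
After 3 (previousSibling): ol
After 4 (previousSibling): td
After 5 (lastChild): td (no-op, stayed)
After 6 (previousSibling): nav
After 7 (lastChild): head
After 8 (firstChild): head (no-op, stayed)
After 9 (parentNode): nav
After 10 (parentNode): button
After 11 (lastChild): table
After 12 (previousSibling): ol

Answer: ol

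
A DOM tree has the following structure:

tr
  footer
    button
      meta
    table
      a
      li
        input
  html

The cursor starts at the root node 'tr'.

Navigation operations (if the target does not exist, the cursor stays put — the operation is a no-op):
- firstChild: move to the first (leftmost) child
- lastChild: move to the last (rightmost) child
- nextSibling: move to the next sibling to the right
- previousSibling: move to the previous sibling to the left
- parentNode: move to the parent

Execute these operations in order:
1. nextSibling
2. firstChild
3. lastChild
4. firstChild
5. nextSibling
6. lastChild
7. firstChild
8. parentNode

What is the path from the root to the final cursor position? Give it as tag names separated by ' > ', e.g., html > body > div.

After 1 (nextSibling): tr (no-op, stayed)
After 2 (firstChild): footer
After 3 (lastChild): table
After 4 (firstChild): a
After 5 (nextSibling): li
After 6 (lastChild): input
After 7 (firstChild): input (no-op, stayed)
After 8 (parentNode): li

Answer: tr > footer > table > li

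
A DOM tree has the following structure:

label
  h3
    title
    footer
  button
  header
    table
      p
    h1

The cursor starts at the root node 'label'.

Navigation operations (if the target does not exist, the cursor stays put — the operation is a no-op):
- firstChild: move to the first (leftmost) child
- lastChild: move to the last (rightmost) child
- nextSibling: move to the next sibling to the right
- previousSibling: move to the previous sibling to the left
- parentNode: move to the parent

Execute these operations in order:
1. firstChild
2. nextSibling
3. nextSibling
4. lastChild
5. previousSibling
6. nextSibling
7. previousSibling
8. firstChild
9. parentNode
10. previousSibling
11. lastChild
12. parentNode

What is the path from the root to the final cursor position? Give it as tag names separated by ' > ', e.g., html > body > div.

Answer: label > header > table

Derivation:
After 1 (firstChild): h3
After 2 (nextSibling): button
After 3 (nextSibling): header
After 4 (lastChild): h1
After 5 (previousSibling): table
After 6 (nextSibling): h1
After 7 (previousSibling): table
After 8 (firstChild): p
After 9 (parentNode): table
After 10 (previousSibling): table (no-op, stayed)
After 11 (lastChild): p
After 12 (parentNode): table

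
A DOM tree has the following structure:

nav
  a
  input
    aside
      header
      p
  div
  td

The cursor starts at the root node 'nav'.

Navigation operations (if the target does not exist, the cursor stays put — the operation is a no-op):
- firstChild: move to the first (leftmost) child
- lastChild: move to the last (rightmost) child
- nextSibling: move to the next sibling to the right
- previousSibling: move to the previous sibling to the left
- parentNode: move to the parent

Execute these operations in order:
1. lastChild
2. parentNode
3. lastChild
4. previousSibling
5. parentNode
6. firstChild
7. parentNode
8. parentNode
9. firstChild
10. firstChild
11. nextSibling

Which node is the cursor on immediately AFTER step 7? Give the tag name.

Answer: nav

Derivation:
After 1 (lastChild): td
After 2 (parentNode): nav
After 3 (lastChild): td
After 4 (previousSibling): div
After 5 (parentNode): nav
After 6 (firstChild): a
After 7 (parentNode): nav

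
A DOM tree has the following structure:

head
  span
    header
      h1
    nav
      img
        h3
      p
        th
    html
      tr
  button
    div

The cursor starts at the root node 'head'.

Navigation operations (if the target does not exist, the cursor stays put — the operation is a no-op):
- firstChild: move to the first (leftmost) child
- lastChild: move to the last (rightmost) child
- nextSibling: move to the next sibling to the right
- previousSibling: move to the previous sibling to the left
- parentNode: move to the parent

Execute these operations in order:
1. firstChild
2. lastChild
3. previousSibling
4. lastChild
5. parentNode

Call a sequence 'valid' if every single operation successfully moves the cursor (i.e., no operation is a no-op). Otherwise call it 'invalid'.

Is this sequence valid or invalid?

After 1 (firstChild): span
After 2 (lastChild): html
After 3 (previousSibling): nav
After 4 (lastChild): p
After 5 (parentNode): nav

Answer: valid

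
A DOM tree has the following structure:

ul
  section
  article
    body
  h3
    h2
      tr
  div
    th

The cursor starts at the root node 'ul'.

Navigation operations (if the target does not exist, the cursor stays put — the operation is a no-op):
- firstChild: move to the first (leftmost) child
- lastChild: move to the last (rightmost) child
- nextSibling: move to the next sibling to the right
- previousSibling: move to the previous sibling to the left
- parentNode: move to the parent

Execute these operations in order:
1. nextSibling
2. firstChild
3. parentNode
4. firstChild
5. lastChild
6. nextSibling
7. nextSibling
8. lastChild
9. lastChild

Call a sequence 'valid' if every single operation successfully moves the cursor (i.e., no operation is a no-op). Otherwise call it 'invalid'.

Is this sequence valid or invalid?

After 1 (nextSibling): ul (no-op, stayed)
After 2 (firstChild): section
After 3 (parentNode): ul
After 4 (firstChild): section
After 5 (lastChild): section (no-op, stayed)
After 6 (nextSibling): article
After 7 (nextSibling): h3
After 8 (lastChild): h2
After 9 (lastChild): tr

Answer: invalid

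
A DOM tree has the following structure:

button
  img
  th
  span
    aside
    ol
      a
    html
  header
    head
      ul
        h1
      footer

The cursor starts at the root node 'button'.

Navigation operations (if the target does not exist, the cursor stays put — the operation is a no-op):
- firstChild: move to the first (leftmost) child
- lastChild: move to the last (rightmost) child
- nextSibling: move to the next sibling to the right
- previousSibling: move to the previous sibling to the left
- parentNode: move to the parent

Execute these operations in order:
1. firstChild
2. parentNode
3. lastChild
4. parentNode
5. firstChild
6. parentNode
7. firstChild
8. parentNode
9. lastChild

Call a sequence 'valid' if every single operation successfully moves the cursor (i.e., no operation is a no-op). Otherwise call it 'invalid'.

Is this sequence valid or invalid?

After 1 (firstChild): img
After 2 (parentNode): button
After 3 (lastChild): header
After 4 (parentNode): button
After 5 (firstChild): img
After 6 (parentNode): button
After 7 (firstChild): img
After 8 (parentNode): button
After 9 (lastChild): header

Answer: valid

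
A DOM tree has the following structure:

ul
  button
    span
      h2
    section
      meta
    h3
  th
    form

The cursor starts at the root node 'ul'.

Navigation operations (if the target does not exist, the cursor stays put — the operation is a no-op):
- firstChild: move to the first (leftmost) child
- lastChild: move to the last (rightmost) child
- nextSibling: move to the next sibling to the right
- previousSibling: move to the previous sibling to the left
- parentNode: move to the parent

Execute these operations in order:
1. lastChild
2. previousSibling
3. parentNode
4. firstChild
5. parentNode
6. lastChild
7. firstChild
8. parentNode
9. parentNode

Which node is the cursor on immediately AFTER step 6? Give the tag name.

Answer: th

Derivation:
After 1 (lastChild): th
After 2 (previousSibling): button
After 3 (parentNode): ul
After 4 (firstChild): button
After 5 (parentNode): ul
After 6 (lastChild): th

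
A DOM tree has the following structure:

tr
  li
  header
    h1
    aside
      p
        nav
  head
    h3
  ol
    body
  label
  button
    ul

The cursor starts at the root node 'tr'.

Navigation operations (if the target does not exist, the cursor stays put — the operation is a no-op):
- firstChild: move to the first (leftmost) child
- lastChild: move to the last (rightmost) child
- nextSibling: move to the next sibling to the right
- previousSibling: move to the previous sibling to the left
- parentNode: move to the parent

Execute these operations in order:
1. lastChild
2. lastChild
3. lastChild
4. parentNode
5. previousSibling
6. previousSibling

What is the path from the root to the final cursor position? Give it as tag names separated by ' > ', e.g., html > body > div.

After 1 (lastChild): button
After 2 (lastChild): ul
After 3 (lastChild): ul (no-op, stayed)
After 4 (parentNode): button
After 5 (previousSibling): label
After 6 (previousSibling): ol

Answer: tr > ol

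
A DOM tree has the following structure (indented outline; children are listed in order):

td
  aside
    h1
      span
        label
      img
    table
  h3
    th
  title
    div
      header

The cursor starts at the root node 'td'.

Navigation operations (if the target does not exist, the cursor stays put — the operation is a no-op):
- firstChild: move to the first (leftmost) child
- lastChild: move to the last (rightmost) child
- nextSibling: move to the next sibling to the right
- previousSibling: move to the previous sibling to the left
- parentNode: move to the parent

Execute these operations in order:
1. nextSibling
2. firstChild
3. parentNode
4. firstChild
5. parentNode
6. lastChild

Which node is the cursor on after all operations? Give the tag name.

After 1 (nextSibling): td (no-op, stayed)
After 2 (firstChild): aside
After 3 (parentNode): td
After 4 (firstChild): aside
After 5 (parentNode): td
After 6 (lastChild): title

Answer: title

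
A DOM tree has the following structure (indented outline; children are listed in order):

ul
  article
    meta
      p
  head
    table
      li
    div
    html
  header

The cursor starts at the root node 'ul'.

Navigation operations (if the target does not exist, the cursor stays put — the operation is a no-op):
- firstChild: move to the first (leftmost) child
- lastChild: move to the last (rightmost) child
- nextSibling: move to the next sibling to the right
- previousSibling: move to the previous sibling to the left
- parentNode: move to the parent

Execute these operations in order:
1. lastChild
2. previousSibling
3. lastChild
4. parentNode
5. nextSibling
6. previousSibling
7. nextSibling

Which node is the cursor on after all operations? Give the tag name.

Answer: header

Derivation:
After 1 (lastChild): header
After 2 (previousSibling): head
After 3 (lastChild): html
After 4 (parentNode): head
After 5 (nextSibling): header
After 6 (previousSibling): head
After 7 (nextSibling): header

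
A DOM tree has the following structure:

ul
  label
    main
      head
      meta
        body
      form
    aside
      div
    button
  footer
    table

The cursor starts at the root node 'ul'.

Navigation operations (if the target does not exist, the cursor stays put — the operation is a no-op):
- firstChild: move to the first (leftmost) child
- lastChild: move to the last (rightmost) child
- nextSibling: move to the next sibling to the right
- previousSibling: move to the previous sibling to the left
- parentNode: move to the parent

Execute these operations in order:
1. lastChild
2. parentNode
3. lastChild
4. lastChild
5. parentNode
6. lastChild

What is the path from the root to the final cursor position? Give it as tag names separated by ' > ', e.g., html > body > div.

Answer: ul > footer > table

Derivation:
After 1 (lastChild): footer
After 2 (parentNode): ul
After 3 (lastChild): footer
After 4 (lastChild): table
After 5 (parentNode): footer
After 6 (lastChild): table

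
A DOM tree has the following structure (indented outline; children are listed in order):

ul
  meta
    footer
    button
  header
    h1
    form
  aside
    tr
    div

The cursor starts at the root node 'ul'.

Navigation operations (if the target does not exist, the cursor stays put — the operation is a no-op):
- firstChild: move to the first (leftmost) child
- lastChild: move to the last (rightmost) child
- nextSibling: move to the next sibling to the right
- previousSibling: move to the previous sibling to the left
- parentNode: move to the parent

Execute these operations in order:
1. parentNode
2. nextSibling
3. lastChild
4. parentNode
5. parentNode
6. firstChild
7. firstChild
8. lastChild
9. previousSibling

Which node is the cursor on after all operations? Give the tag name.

After 1 (parentNode): ul (no-op, stayed)
After 2 (nextSibling): ul (no-op, stayed)
After 3 (lastChild): aside
After 4 (parentNode): ul
After 5 (parentNode): ul (no-op, stayed)
After 6 (firstChild): meta
After 7 (firstChild): footer
After 8 (lastChild): footer (no-op, stayed)
After 9 (previousSibling): footer (no-op, stayed)

Answer: footer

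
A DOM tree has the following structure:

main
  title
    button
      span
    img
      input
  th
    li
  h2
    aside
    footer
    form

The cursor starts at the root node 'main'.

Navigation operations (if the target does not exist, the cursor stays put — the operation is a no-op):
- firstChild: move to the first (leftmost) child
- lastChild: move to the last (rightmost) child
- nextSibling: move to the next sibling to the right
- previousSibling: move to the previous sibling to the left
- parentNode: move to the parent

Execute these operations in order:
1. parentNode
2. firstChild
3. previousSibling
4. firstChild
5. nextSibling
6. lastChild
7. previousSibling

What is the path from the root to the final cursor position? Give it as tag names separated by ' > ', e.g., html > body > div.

After 1 (parentNode): main (no-op, stayed)
After 2 (firstChild): title
After 3 (previousSibling): title (no-op, stayed)
After 4 (firstChild): button
After 5 (nextSibling): img
After 6 (lastChild): input
After 7 (previousSibling): input (no-op, stayed)

Answer: main > title > img > input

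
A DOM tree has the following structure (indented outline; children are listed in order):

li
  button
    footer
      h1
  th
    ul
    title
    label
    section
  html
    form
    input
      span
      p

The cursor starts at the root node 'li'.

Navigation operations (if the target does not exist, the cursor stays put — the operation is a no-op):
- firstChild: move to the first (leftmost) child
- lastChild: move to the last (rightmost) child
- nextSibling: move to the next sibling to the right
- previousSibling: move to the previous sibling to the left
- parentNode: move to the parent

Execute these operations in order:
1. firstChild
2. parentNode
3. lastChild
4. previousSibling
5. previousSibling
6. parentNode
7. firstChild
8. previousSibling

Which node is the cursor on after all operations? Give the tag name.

Answer: button

Derivation:
After 1 (firstChild): button
After 2 (parentNode): li
After 3 (lastChild): html
After 4 (previousSibling): th
After 5 (previousSibling): button
After 6 (parentNode): li
After 7 (firstChild): button
After 8 (previousSibling): button (no-op, stayed)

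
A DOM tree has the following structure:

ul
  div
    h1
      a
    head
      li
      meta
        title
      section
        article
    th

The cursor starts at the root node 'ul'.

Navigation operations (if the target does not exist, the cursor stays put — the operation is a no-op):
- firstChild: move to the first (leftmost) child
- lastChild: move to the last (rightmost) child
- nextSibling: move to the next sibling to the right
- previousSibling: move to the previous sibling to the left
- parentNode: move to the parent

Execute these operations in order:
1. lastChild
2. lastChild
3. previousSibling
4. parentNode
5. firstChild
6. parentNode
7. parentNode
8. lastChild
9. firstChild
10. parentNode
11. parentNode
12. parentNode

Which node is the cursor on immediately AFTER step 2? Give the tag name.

Answer: th

Derivation:
After 1 (lastChild): div
After 2 (lastChild): th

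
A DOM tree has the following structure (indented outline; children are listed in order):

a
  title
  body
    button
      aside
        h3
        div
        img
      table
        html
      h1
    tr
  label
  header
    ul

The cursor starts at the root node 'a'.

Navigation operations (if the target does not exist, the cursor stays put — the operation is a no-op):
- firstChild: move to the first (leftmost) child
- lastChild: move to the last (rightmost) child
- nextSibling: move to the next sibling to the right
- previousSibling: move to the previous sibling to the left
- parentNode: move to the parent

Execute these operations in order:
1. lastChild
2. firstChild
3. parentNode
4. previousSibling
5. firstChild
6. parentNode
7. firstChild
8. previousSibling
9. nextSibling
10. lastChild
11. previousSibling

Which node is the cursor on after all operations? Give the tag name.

Answer: button

Derivation:
After 1 (lastChild): header
After 2 (firstChild): ul
After 3 (parentNode): header
After 4 (previousSibling): label
After 5 (firstChild): label (no-op, stayed)
After 6 (parentNode): a
After 7 (firstChild): title
After 8 (previousSibling): title (no-op, stayed)
After 9 (nextSibling): body
After 10 (lastChild): tr
After 11 (previousSibling): button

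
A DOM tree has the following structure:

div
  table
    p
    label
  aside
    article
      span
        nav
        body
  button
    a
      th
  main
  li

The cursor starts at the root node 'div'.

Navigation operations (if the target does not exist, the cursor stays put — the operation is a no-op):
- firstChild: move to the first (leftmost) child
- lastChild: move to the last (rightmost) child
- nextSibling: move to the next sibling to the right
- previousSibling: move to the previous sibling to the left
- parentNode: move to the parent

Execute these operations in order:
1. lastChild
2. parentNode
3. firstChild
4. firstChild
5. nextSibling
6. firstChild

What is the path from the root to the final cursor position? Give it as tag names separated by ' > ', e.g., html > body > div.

Answer: div > table > label

Derivation:
After 1 (lastChild): li
After 2 (parentNode): div
After 3 (firstChild): table
After 4 (firstChild): p
After 5 (nextSibling): label
After 6 (firstChild): label (no-op, stayed)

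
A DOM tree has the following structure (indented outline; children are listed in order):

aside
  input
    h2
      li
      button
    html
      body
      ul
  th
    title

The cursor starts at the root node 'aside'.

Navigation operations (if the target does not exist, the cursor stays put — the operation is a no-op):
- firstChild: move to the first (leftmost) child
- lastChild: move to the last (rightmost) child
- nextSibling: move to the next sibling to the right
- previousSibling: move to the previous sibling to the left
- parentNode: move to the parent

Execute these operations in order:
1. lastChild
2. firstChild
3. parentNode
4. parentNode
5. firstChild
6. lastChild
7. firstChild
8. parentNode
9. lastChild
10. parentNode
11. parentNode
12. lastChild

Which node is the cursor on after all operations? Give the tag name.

After 1 (lastChild): th
After 2 (firstChild): title
After 3 (parentNode): th
After 4 (parentNode): aside
After 5 (firstChild): input
After 6 (lastChild): html
After 7 (firstChild): body
After 8 (parentNode): html
After 9 (lastChild): ul
After 10 (parentNode): html
After 11 (parentNode): input
After 12 (lastChild): html

Answer: html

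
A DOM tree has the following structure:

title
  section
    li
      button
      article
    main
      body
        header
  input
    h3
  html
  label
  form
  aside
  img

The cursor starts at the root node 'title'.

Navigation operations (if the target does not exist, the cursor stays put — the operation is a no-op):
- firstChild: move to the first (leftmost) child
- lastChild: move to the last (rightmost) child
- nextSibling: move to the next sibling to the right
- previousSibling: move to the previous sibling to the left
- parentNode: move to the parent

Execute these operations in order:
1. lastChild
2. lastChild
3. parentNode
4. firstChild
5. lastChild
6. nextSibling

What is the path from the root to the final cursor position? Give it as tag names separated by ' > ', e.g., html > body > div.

After 1 (lastChild): img
After 2 (lastChild): img (no-op, stayed)
After 3 (parentNode): title
After 4 (firstChild): section
After 5 (lastChild): main
After 6 (nextSibling): main (no-op, stayed)

Answer: title > section > main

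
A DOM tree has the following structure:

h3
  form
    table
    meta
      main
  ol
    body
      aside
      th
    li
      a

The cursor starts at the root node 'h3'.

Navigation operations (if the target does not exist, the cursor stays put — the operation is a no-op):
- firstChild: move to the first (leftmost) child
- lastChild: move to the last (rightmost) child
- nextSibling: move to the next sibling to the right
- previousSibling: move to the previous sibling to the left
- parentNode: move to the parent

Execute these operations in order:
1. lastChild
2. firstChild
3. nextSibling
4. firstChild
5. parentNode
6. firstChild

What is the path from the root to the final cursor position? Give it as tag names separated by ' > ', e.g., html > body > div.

Answer: h3 > ol > li > a

Derivation:
After 1 (lastChild): ol
After 2 (firstChild): body
After 3 (nextSibling): li
After 4 (firstChild): a
After 5 (parentNode): li
After 6 (firstChild): a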